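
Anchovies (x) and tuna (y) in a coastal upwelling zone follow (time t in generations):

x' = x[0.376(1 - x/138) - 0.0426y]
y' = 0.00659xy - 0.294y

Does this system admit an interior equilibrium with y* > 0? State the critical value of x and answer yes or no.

Threshold x = 44.6; K > 44.6, so yes, the predator persists.

The predator equation gives dy/dt > 0 only when x > 0.294/0.00659 = 44.6.
Without the predator, x → K = 138. Since 138 > 44.6, the predator can invade and persist.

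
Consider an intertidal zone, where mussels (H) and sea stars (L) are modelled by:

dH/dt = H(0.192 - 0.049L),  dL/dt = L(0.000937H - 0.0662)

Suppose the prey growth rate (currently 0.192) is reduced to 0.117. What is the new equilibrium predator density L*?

L* ≈ 2.39

At the interior fixed point, setting dH/dt = 0 with H > 0 fixes L* = (prey growth rate)/(HL coefficient) — independent of the other coefficients.
With the change, L* = 0.117/0.049 = 2.39; it falls from 3.92.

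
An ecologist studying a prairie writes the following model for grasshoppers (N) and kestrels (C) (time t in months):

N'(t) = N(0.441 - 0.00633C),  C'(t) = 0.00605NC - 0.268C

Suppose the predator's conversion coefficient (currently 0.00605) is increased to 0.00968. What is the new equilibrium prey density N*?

N* ≈ 27.7

At the interior fixed point, setting dC/dt = 0 with C > 0 fixes N* = (predator death rate)/(NC coefficient) — independent of the other coefficients.
With the change, N* = 0.268/0.00968 = 27.7; it falls from 44.3.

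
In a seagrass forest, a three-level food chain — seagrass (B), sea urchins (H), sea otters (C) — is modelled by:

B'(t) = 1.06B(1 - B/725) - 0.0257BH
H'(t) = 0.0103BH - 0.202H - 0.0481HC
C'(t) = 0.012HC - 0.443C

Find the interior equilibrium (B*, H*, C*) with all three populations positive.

From dC/dt = 0: 0.012H* = 0.443, so H* = 36.9.
From dB/dt = 0: 1.06(1 - B*/725) = 0.0257·36.9, giving B* = 725·(1 - 0.895) = 76.1.
From dH/dt = 0: 0.0103·76.1 - 0.202 = 0.0481C*, so C* = 0.582/0.0481 = 12.1.

B* ≈ 76.1, H* ≈ 36.9, C* ≈ 12.1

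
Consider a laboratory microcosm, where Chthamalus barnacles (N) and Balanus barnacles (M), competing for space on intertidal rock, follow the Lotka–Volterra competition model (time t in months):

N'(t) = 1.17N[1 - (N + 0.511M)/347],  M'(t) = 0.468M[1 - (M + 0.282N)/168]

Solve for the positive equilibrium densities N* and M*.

Setting both brackets to zero gives the nullclines N + 0.511M = 347 and 0.282N + M = 168.
Substituting M = 168 - 0.282N into the first: N(1 - 0.511·0.282) = 347 - 0.511·168.
So N* = 261/0.856 = 305, and then M* = 168 - 0.282·305 = 82.

N* ≈ 305, M* ≈ 82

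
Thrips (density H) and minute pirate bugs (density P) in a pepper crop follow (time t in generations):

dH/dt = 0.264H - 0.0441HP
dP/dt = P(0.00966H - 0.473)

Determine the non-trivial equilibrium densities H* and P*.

H* ≈ 49, P* ≈ 5.99

Set dP/dt = 0 with P > 0: 0.00966H - 0.473 = 0, so H* = 0.473/0.00966 = 49.
Set dH/dt = 0 with H > 0: 0.264 - 0.0441P = 0, so P* = 0.264/0.0441 = 5.99.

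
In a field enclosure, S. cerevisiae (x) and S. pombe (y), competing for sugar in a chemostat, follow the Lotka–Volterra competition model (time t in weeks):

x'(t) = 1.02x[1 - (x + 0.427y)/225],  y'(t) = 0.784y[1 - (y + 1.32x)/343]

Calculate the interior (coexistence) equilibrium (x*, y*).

x* ≈ 180, y* ≈ 105

Setting both brackets to zero gives the nullclines x + 0.427y = 225 and 1.32x + y = 343.
Substituting y = 343 - 1.32x into the first: x(1 - 0.427·1.32) = 225 - 0.427·343.
So x* = 78.5/0.436 = 180, and then y* = 343 - 1.32·180 = 105.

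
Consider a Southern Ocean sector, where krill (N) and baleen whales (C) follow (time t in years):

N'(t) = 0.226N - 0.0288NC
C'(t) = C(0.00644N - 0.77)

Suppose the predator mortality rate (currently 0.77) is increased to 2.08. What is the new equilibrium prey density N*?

N* ≈ 323

At the interior fixed point, setting dC/dt = 0 with C > 0 fixes N* = (predator death rate)/(NC coefficient) — independent of the other coefficients.
With the change, N* = 2.08/0.00644 = 323; it rises from 120.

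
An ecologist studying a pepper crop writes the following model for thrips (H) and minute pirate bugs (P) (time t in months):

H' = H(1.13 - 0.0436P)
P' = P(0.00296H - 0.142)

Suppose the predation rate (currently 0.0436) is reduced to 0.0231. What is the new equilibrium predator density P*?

At the interior fixed point, setting dH/dt = 0 with H > 0 fixes P* = (prey growth rate)/(HP coefficient) — independent of the other coefficients.
With the change, P* = 1.13/0.0231 = 48.9; it rises from 25.9.

P* ≈ 48.9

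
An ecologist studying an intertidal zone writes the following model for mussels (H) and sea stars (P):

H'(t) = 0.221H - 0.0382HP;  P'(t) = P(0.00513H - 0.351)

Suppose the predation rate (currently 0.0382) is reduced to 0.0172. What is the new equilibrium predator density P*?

At the interior fixed point, setting dH/dt = 0 with H > 0 fixes P* = (prey growth rate)/(HP coefficient) — independent of the other coefficients.
With the change, P* = 0.221/0.0172 = 12.8; it rises from 5.79.

P* ≈ 12.8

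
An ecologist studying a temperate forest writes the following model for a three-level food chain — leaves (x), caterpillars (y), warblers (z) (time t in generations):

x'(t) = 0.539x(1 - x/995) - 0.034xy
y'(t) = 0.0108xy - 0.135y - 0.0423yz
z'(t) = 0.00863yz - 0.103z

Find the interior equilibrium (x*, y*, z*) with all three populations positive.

x* ≈ 246, y* ≈ 11.9, z* ≈ 59.6

From dz/dt = 0: 0.00863y* = 0.103, so y* = 11.9.
From dx/dt = 0: 0.539(1 - x*/995) = 0.034·11.9, giving x* = 995·(1 - 0.753) = 246.
From dy/dt = 0: 0.0108·246 - 0.135 = 0.0423z*, so z* = 2.52/0.0423 = 59.6.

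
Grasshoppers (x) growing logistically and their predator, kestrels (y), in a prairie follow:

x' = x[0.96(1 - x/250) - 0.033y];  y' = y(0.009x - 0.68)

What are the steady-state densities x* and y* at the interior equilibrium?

From dy/dt = 0 with y > 0: 0.009x* = 0.68, so x* = 75.6.
Substitute into dx/dt = 0: 0.96(1 - 75.6/250) = 0.033y*.
The bracket is 0.698, giving y* = 0.67/0.033 = 20.3.

x* ≈ 75.6, y* ≈ 20.3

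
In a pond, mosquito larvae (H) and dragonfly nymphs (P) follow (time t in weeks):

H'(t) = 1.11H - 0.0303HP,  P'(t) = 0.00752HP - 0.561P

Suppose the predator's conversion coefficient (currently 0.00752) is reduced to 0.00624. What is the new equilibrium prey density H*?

At the interior fixed point, setting dP/dt = 0 with P > 0 fixes H* = (predator death rate)/(HP coefficient) — independent of the other coefficients.
With the change, H* = 0.561/0.00624 = 89.9; it rises from 74.6.

H* ≈ 89.9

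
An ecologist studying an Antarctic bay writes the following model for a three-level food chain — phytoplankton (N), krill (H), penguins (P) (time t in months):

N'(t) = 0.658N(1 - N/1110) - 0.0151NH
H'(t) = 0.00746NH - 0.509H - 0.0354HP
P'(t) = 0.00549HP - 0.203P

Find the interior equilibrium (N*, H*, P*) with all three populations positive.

From dP/dt = 0: 0.00549H* = 0.203, so H* = 37.
From dN/dt = 0: 0.658(1 - N*/1110) = 0.0151·37, giving N* = 1110·(1 - 0.849) = 168.
From dH/dt = 0: 0.00746·168 - 0.509 = 0.0354P*, so P* = 0.745/0.0354 = 21.

N* ≈ 168, H* ≈ 37, P* ≈ 21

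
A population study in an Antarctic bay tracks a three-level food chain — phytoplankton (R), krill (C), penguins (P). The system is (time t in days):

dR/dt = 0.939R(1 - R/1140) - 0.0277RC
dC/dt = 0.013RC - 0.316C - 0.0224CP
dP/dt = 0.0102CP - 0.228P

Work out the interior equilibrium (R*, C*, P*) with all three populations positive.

R* ≈ 388, C* ≈ 22.4, P* ≈ 211

From dP/dt = 0: 0.0102C* = 0.228, so C* = 22.4.
From dR/dt = 0: 0.939(1 - R*/1140) = 0.0277·22.4, giving R* = 1140·(1 - 0.659) = 388.
From dC/dt = 0: 0.013·388 - 0.316 = 0.0224P*, so P* = 4.73/0.0224 = 211.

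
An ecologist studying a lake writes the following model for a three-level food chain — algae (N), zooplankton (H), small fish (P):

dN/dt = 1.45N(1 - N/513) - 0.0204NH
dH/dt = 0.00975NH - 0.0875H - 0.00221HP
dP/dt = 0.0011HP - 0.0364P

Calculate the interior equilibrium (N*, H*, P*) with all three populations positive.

From dP/dt = 0: 0.0011H* = 0.0364, so H* = 33.1.
From dN/dt = 0: 1.45(1 - N*/513) = 0.0204·33.1, giving N* = 513·(1 - 0.466) = 274.
From dH/dt = 0: 0.00975·274 - 0.0875 = 0.00221P*, so P* = 2.59/0.00221 = 1170.

N* ≈ 274, H* ≈ 33.1, P* ≈ 1170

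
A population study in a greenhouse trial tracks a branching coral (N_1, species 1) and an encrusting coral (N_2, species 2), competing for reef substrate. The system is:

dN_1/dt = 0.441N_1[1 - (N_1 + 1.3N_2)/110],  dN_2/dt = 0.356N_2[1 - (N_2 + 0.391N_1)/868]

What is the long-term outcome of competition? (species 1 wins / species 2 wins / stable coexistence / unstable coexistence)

species 2 excludes species 1

Compare the nullcline intercepts: K1/α12 = 110/1.3 = 84.6 < K2 = 868; K2/α21 = 868/0.391 = 2220 > K1 = 110.
Since the inequalities point opposite ways, species 2 can invade but species 1 cannot.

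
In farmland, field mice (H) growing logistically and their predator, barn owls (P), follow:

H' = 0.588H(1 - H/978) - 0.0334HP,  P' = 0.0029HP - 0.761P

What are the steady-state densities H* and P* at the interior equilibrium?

H* ≈ 262, P* ≈ 12.9

From dP/dt = 0 with P > 0: 0.0029H* = 0.761, so H* = 262.
Substitute into dH/dt = 0: 0.588(1 - 262/978) = 0.0334P*.
The bracket is 0.732, giving P* = 0.43/0.0334 = 12.9.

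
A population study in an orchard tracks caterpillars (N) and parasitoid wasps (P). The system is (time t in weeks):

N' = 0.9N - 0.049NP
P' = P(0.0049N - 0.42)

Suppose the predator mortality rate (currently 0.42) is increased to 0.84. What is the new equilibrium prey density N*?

At the interior fixed point, setting dP/dt = 0 with P > 0 fixes N* = (predator death rate)/(NP coefficient) — independent of the other coefficients.
With the change, N* = 0.84/0.0049 = 171; it rises from 85.7.

N* ≈ 171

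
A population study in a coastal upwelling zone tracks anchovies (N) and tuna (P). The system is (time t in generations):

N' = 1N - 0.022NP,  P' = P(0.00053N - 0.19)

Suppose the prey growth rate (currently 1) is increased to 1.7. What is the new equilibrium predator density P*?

P* ≈ 77.3

At the interior fixed point, setting dN/dt = 0 with N > 0 fixes P* = (prey growth rate)/(NP coefficient) — independent of the other coefficients.
With the change, P* = 1.7/0.022 = 77.3; it rises from 45.5.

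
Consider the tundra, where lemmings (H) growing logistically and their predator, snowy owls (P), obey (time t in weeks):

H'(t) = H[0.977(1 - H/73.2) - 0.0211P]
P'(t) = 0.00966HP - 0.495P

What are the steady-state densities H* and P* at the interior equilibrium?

H* ≈ 51.2, P* ≈ 13.9

From dP/dt = 0 with P > 0: 0.00966H* = 0.495, so H* = 51.2.
Substitute into dH/dt = 0: 0.977(1 - 51.2/73.2) = 0.0211P*.
The bracket is 0.3, giving P* = 0.293/0.0211 = 13.9.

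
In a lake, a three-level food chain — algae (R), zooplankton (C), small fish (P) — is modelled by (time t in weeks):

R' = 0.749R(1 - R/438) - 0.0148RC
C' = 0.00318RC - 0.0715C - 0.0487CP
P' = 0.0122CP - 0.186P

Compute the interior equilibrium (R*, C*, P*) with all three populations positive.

R* ≈ 306, C* ≈ 15.2, P* ≈ 18.5

From dP/dt = 0: 0.0122C* = 0.186, so C* = 15.2.
From dR/dt = 0: 0.749(1 - R*/438) = 0.0148·15.2, giving R* = 438·(1 - 0.301) = 306.
From dC/dt = 0: 0.00318·306 - 0.0715 = 0.0487P*, so P* = 0.902/0.0487 = 18.5.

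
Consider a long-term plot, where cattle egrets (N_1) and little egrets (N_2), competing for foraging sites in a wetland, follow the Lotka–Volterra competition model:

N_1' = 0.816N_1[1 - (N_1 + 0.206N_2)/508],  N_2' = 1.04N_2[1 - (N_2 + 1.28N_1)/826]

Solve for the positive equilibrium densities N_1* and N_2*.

N_1* ≈ 459, N_2* ≈ 239

Setting both brackets to zero gives the nullclines N_1 + 0.206N_2 = 508 and 1.28N_1 + N_2 = 826.
Substituting N_2 = 826 - 1.28N_1 into the first: N_1(1 - 0.206·1.28) = 508 - 0.206·826.
So N_1* = 338/0.736 = 459, and then N_2* = 826 - 1.28·459 = 239.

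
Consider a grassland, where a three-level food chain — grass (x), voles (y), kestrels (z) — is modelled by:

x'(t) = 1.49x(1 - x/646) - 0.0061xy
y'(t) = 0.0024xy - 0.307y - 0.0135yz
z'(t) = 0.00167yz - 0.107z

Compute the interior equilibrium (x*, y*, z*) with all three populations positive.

x* ≈ 477, y* ≈ 64.1, z* ≈ 62

From dz/dt = 0: 0.00167y* = 0.107, so y* = 64.1.
From dx/dt = 0: 1.49(1 - x*/646) = 0.0061·64.1, giving x* = 646·(1 - 0.262) = 477.
From dy/dt = 0: 0.0024·477 - 0.307 = 0.0135z*, so z* = 0.837/0.0135 = 62.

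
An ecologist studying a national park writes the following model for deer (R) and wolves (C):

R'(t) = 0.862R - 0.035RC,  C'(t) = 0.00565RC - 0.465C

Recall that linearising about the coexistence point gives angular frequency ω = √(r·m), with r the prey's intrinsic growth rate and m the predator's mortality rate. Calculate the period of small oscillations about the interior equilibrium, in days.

T ≈ 9.92 days

Here r = 0.862 and m = 0.465, so r·m = 0.401.
ω = √0.401 = 0.633 per day, hence T = 2π/ω ≈ 9.92 days.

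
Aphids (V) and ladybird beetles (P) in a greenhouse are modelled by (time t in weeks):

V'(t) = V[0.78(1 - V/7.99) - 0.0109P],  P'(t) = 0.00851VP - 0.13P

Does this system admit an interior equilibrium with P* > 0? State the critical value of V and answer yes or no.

The predator equation gives dP/dt > 0 only when V > 0.13/0.00851 = 15.3.
Without the predator, V → K = 7.99. Since 7.99 < 15.3, the predator cannot invade.

Threshold V = 15.3; K < 15.3, so no, the predator goes extinct.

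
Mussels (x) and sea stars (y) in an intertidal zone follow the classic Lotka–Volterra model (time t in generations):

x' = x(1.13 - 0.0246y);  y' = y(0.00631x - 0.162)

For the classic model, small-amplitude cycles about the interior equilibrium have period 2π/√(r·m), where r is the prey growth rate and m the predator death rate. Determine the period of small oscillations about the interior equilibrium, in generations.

T ≈ 14.7 generations

Here r = 1.13 and m = 0.162, so r·m = 0.183.
ω = √0.183 = 0.428 per generation, hence T = 2π/ω ≈ 14.7 generations.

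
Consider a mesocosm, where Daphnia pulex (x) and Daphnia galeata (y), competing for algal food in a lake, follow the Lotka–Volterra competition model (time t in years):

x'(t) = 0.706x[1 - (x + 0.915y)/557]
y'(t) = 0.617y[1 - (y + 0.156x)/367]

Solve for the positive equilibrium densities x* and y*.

Setting both brackets to zero gives the nullclines x + 0.915y = 557 and 0.156x + y = 367.
Substituting y = 367 - 0.156x into the first: x(1 - 0.915·0.156) = 557 - 0.915·367.
So x* = 221/0.857 = 258, and then y* = 367 - 0.156·258 = 327.

x* ≈ 258, y* ≈ 327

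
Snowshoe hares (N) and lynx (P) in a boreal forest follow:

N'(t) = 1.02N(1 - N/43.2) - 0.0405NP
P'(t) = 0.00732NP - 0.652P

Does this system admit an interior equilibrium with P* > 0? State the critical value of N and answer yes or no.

The predator equation gives dP/dt > 0 only when N > 0.652/0.00732 = 89.1.
Without the predator, N → K = 43.2. Since 43.2 < 89.1, the predator cannot invade.

Threshold N = 89.1; K < 89.1, so no, the predator goes extinct.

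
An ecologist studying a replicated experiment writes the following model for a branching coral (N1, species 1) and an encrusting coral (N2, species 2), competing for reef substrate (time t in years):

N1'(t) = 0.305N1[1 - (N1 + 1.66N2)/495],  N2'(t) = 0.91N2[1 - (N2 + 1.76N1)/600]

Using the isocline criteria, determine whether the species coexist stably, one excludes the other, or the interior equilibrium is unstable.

Compare the nullcline intercepts: K1/α12 = 495/1.66 = 298 < K2 = 600; K2/α21 = 600/1.76 = 341 < K1 = 495.
Since both are reversed, neither can invade when rare; the interior point is a saddle.

unstable coexistence (outcome depends on initial conditions)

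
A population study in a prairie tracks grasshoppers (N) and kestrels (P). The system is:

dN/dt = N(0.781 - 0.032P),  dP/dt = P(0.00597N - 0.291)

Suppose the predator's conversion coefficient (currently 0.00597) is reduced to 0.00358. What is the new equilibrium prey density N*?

At the interior fixed point, setting dP/dt = 0 with P > 0 fixes N* = (predator death rate)/(NP coefficient) — independent of the other coefficients.
With the change, N* = 0.291/0.00358 = 81.3; it rises from 48.7.

N* ≈ 81.3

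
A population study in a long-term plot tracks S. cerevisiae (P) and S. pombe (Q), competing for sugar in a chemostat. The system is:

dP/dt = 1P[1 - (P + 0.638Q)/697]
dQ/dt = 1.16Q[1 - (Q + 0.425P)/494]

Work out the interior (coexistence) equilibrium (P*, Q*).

P* ≈ 524, Q* ≈ 271

Setting both brackets to zero gives the nullclines P + 0.638Q = 697 and 0.425P + Q = 494.
Substituting Q = 494 - 0.425P into the first: P(1 - 0.638·0.425) = 697 - 0.638·494.
So P* = 382/0.729 = 524, and then Q* = 494 - 0.425·524 = 271.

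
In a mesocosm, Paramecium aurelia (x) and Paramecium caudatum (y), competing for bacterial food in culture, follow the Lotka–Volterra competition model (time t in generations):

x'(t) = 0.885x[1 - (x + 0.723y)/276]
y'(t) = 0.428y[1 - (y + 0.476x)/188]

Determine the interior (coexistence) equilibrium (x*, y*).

x* ≈ 214, y* ≈ 86.3

Setting both brackets to zero gives the nullclines x + 0.723y = 276 and 0.476x + y = 188.
Substituting y = 188 - 0.476x into the first: x(1 - 0.723·0.476) = 276 - 0.723·188.
So x* = 140/0.656 = 214, and then y* = 188 - 0.476·214 = 86.3.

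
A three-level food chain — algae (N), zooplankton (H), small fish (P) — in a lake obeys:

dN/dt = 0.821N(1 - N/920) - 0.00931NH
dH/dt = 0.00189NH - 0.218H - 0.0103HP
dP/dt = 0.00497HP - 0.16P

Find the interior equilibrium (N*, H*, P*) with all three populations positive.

From dP/dt = 0: 0.00497H* = 0.16, so H* = 32.2.
From dN/dt = 0: 0.821(1 - N*/920) = 0.00931·32.2, giving N* = 920·(1 - 0.365) = 584.
From dH/dt = 0: 0.00189·584 - 0.218 = 0.0103P*, so P* = 0.886/0.0103 = 86.

N* ≈ 584, H* ≈ 32.2, P* ≈ 86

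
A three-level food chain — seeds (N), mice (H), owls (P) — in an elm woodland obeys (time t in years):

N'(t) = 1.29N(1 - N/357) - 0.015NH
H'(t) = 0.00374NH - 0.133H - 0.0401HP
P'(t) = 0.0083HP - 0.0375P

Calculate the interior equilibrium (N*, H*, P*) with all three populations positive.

N* ≈ 338, H* ≈ 4.52, P* ≈ 28.2

From dP/dt = 0: 0.0083H* = 0.0375, so H* = 4.52.
From dN/dt = 0: 1.29(1 - N*/357) = 0.015·4.52, giving N* = 357·(1 - 0.0525) = 338.
From dH/dt = 0: 0.00374·338 - 0.133 = 0.0401P*, so P* = 1.13/0.0401 = 28.2.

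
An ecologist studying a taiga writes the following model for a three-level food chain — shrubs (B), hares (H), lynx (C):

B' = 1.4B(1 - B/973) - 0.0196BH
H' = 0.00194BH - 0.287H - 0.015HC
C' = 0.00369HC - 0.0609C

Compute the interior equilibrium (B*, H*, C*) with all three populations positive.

From dC/dt = 0: 0.00369H* = 0.0609, so H* = 16.5.
From dB/dt = 0: 1.4(1 - B*/973) = 0.0196·16.5, giving B* = 973·(1 - 0.231) = 748.
From dH/dt = 0: 0.00194·748 - 0.287 = 0.015C*, so C* = 1.16/0.015 = 77.6.

B* ≈ 748, H* ≈ 16.5, C* ≈ 77.6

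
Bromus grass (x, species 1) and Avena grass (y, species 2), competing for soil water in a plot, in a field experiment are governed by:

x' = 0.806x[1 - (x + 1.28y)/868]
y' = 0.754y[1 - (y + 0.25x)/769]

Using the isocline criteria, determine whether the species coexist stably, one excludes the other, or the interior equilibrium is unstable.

species 2 excludes species 1

Compare the nullcline intercepts: K1/α12 = 868/1.28 = 678 < K2 = 769; K2/α21 = 769/0.25 = 3080 > K1 = 868.
Since the inequalities point opposite ways, species 2 can invade but species 1 cannot.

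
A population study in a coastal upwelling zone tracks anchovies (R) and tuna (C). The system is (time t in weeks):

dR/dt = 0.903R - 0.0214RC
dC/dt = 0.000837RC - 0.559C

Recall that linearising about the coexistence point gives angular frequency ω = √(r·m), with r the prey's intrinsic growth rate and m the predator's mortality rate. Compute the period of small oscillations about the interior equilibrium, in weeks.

T ≈ 8.84 weeks

Here r = 0.903 and m = 0.559, so r·m = 0.505.
ω = √0.505 = 0.71 per week, hence T = 2π/ω ≈ 8.84 weeks.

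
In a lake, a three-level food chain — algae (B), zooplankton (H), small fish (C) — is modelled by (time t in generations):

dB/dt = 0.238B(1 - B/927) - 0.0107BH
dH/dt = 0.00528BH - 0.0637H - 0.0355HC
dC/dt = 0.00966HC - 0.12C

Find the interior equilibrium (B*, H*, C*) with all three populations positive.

B* ≈ 409, H* ≈ 12.4, C* ≈ 59.1

From dC/dt = 0: 0.00966H* = 0.12, so H* = 12.4.
From dB/dt = 0: 0.238(1 - B*/927) = 0.0107·12.4, giving B* = 927·(1 - 0.558) = 409.
From dH/dt = 0: 0.00528·409 - 0.0637 = 0.0355C*, so C* = 2.1/0.0355 = 59.1.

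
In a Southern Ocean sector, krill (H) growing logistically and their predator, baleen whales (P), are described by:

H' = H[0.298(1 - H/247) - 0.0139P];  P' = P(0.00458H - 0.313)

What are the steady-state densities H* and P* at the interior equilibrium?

From dP/dt = 0 with P > 0: 0.00458H* = 0.313, so H* = 68.3.
Substitute into dH/dt = 0: 0.298(1 - 68.3/247) = 0.0139P*.
The bracket is 0.723, giving P* = 0.216/0.0139 = 15.5.

H* ≈ 68.3, P* ≈ 15.5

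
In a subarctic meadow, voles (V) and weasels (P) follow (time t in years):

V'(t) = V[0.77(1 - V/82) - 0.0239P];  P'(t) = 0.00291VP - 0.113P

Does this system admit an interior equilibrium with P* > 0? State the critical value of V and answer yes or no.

Threshold V = 38.8; K > 38.8, so yes, the predator persists.

The predator equation gives dP/dt > 0 only when V > 0.113/0.00291 = 38.8.
Without the predator, V → K = 82. Since 82 > 38.8, the predator can invade and persist.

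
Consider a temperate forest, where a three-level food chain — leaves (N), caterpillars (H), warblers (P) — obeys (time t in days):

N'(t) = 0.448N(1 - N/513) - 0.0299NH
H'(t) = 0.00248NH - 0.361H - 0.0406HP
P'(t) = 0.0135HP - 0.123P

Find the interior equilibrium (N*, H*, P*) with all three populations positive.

N* ≈ 201, H* ≈ 9.11, P* ≈ 3.39

From dP/dt = 0: 0.0135H* = 0.123, so H* = 9.11.
From dN/dt = 0: 0.448(1 - N*/513) = 0.0299·9.11, giving N* = 513·(1 - 0.608) = 201.
From dH/dt = 0: 0.00248·201 - 0.361 = 0.0406P*, so P* = 0.138/0.0406 = 3.39.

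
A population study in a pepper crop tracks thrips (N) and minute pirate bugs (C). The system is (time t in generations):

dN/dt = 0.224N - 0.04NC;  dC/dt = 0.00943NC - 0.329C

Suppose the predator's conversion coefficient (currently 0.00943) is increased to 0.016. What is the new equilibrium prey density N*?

N* ≈ 20.6

At the interior fixed point, setting dC/dt = 0 with C > 0 fixes N* = (predator death rate)/(NC coefficient) — independent of the other coefficients.
With the change, N* = 0.329/0.016 = 20.6; it falls from 34.9.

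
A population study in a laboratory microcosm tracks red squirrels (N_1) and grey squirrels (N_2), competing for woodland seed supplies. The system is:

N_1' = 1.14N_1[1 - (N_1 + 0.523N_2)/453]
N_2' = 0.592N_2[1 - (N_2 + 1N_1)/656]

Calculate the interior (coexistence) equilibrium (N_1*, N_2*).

N_1* ≈ 230, N_2* ≈ 426

Setting both brackets to zero gives the nullclines N_1 + 0.523N_2 = 453 and 1N_1 + N_2 = 656.
Substituting N_2 = 656 - 1N_1 into the first: N_1(1 - 0.523·1) = 453 - 0.523·656.
So N_1* = 110/0.477 = 230, and then N_2* = 656 - 1·230 = 426.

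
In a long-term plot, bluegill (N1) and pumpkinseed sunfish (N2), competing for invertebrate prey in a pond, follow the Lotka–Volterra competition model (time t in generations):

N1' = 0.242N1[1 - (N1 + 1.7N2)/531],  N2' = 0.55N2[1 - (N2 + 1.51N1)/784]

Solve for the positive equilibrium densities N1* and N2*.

Setting both brackets to zero gives the nullclines N1 + 1.7N2 = 531 and 1.51N1 + N2 = 784.
Substituting N2 = 784 - 1.51N1 into the first: N1(1 - 1.7·1.51) = 531 - 1.7·784.
So N1* = -802/-1.57 = 512, and then N2* = 784 - 1.51·512 = 11.4.

N1* ≈ 512, N2* ≈ 11.4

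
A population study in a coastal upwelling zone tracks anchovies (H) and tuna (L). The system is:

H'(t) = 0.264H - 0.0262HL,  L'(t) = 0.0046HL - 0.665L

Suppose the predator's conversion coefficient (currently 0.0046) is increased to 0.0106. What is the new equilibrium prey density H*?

H* ≈ 62.7

At the interior fixed point, setting dL/dt = 0 with L > 0 fixes H* = (predator death rate)/(HL coefficient) — independent of the other coefficients.
With the change, H* = 0.665/0.0106 = 62.7; it falls from 145.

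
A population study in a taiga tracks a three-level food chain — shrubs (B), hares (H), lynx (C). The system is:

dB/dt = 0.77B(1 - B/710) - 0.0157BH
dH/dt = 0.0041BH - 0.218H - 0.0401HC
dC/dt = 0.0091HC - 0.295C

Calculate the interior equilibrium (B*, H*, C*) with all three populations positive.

From dC/dt = 0: 0.0091H* = 0.295, so H* = 32.4.
From dB/dt = 0: 0.77(1 - B*/710) = 0.0157·32.4, giving B* = 710·(1 - 0.661) = 241.
From dH/dt = 0: 0.0041·241 - 0.218 = 0.0401C*, so C* = 0.769/0.0401 = 19.2.

B* ≈ 241, H* ≈ 32.4, C* ≈ 19.2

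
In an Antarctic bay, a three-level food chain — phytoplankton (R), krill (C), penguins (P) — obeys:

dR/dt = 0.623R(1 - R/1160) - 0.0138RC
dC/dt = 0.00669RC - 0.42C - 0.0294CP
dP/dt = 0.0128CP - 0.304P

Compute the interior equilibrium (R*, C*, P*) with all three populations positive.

From dP/dt = 0: 0.0128C* = 0.304, so C* = 23.8.
From dR/dt = 0: 0.623(1 - R*/1160) = 0.0138·23.8, giving R* = 1160·(1 - 0.526) = 550.
From dC/dt = 0: 0.00669·550 - 0.42 = 0.0294P*, so P* = 3.26/0.0294 = 111.

R* ≈ 550, C* ≈ 23.8, P* ≈ 111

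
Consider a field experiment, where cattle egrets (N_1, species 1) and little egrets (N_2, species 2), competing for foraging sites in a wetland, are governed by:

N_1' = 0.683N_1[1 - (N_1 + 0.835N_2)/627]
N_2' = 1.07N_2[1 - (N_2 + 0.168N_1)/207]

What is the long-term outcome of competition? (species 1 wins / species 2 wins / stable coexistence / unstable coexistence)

stable coexistence

Compare the nullcline intercepts: K1/α12 = 627/0.835 = 751 > K2 = 207; K2/α21 = 207/0.168 = 1230 > K1 = 627.
Since both inequalities hold, each species can invade when rare, so the interior equilibrium is stable.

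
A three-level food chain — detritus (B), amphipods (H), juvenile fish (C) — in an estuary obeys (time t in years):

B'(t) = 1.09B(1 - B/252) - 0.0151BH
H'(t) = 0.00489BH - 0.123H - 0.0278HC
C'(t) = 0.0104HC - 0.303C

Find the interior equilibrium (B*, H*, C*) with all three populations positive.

From dC/dt = 0: 0.0104H* = 0.303, so H* = 29.1.
From dB/dt = 0: 1.09(1 - B*/252) = 0.0151·29.1, giving B* = 252·(1 - 0.404) = 150.
From dH/dt = 0: 0.00489·150 - 0.123 = 0.0278C*, so C* = 0.612/0.0278 = 22.

B* ≈ 150, H* ≈ 29.1, C* ≈ 22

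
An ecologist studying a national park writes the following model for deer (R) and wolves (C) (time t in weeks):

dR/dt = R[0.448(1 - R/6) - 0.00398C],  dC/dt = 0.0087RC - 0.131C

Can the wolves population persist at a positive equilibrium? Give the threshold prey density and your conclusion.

The predator equation gives dC/dt > 0 only when R > 0.131/0.0087 = 15.1.
Without the predator, R → K = 6. Since 6 < 15.1, the predator cannot invade.

Threshold R = 15.1; K < 15.1, so no, the predator goes extinct.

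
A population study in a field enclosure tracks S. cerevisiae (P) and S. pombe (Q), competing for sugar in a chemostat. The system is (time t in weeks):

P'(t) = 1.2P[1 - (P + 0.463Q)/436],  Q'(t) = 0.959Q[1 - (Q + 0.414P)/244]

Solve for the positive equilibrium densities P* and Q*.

P* ≈ 400, Q* ≈ 78.6

Setting both brackets to zero gives the nullclines P + 0.463Q = 436 and 0.414P + Q = 244.
Substituting Q = 244 - 0.414P into the first: P(1 - 0.463·0.414) = 436 - 0.463·244.
So P* = 323/0.808 = 400, and then Q* = 244 - 0.414·400 = 78.6.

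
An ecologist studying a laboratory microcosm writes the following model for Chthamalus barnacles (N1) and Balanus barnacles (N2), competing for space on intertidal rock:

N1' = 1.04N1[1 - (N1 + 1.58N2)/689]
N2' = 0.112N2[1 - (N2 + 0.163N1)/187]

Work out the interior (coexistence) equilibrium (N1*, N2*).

N1* ≈ 530, N2* ≈ 101

Setting both brackets to zero gives the nullclines N1 + 1.58N2 = 689 and 0.163N1 + N2 = 187.
Substituting N2 = 187 - 0.163N1 into the first: N1(1 - 1.58·0.163) = 689 - 1.58·187.
So N1* = 394/0.742 = 530, and then N2* = 187 - 0.163·530 = 101.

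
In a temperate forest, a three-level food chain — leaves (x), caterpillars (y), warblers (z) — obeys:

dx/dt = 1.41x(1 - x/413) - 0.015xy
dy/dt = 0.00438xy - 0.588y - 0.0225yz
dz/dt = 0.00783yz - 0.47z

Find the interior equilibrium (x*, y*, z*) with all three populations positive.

From dz/dt = 0: 0.00783y* = 0.47, so y* = 60.
From dx/dt = 0: 1.41(1 - x*/413) = 0.015·60, giving x* = 413·(1 - 0.639) = 149.
From dy/dt = 0: 0.00438·149 - 0.588 = 0.0225z*, so z* = 0.0658/0.0225 = 2.92.

x* ≈ 149, y* ≈ 60, z* ≈ 2.92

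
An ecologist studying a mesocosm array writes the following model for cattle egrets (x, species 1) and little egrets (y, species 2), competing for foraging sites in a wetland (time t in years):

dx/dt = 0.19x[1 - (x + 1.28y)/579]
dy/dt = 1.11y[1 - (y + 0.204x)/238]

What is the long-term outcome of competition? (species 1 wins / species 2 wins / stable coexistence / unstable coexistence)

stable coexistence

Compare the nullcline intercepts: K1/α12 = 579/1.28 = 452 > K2 = 238; K2/α21 = 238/0.204 = 1170 > K1 = 579.
Since both inequalities hold, each species can invade when rare, so the interior equilibrium is stable.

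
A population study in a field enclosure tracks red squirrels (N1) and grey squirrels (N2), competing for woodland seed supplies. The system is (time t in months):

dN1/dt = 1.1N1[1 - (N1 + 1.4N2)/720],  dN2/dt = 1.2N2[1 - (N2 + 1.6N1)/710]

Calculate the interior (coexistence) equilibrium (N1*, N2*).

Setting both brackets to zero gives the nullclines N1 + 1.4N2 = 720 and 1.6N1 + N2 = 710.
Substituting N2 = 710 - 1.6N1 into the first: N1(1 - 1.4·1.6) = 720 - 1.4·710.
So N1* = -274/-1.24 = 221, and then N2* = 710 - 1.6·221 = 356.

N1* ≈ 221, N2* ≈ 356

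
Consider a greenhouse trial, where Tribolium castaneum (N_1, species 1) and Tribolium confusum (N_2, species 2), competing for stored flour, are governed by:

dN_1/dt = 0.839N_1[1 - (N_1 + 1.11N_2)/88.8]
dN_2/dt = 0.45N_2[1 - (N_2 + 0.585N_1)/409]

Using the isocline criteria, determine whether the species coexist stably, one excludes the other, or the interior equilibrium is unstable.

species 2 excludes species 1

Compare the nullcline intercepts: K1/α12 = 88.8/1.11 = 80 < K2 = 409; K2/α21 = 409/0.585 = 699 > K1 = 88.8.
Since the inequalities point opposite ways, species 2 can invade but species 1 cannot.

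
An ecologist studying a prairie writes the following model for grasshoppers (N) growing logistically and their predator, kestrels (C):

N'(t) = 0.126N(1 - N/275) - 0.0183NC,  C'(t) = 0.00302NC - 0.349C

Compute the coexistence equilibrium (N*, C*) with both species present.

From dC/dt = 0 with C > 0: 0.00302N* = 0.349, so N* = 116.
Substitute into dN/dt = 0: 0.126(1 - 116/275) = 0.0183C*.
The bracket is 0.58, giving C* = 0.0731/0.0183 = 3.99.

N* ≈ 116, C* ≈ 3.99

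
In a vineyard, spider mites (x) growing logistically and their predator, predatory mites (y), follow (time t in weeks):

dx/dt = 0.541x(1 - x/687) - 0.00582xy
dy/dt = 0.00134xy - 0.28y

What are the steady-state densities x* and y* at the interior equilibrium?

x* ≈ 209, y* ≈ 64.7

From dy/dt = 0 with y > 0: 0.00134x* = 0.28, so x* = 209.
Substitute into dx/dt = 0: 0.541(1 - 209/687) = 0.00582y*.
The bracket is 0.696, giving y* = 0.376/0.00582 = 64.7.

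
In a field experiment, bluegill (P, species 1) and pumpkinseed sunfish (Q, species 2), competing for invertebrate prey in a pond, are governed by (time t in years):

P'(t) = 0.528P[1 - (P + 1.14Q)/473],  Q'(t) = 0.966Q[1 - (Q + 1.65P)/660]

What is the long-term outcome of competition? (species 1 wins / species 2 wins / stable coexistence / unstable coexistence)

Compare the nullcline intercepts: K1/α12 = 473/1.14 = 415 < K2 = 660; K2/α21 = 660/1.65 = 400 < K1 = 473.
Since both are reversed, neither can invade when rare; the interior point is a saddle.

unstable coexistence (outcome depends on initial conditions)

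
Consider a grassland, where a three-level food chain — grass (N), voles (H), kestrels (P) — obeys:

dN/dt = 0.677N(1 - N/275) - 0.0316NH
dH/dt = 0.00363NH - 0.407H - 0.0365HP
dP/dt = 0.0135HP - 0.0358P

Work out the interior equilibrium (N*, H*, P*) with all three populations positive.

N* ≈ 241, H* ≈ 2.65, P* ≈ 12.8

From dP/dt = 0: 0.0135H* = 0.0358, so H* = 2.65.
From dN/dt = 0: 0.677(1 - N*/275) = 0.0316·2.65, giving N* = 275·(1 - 0.124) = 241.
From dH/dt = 0: 0.00363·241 - 0.407 = 0.0365P*, so P* = 0.468/0.0365 = 12.8.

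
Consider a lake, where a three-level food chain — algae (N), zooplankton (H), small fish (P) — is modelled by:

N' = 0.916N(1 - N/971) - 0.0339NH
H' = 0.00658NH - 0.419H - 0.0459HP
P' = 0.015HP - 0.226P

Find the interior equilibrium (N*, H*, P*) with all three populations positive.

From dP/dt = 0: 0.015H* = 0.226, so H* = 15.1.
From dN/dt = 0: 0.916(1 - N*/971) = 0.0339·15.1, giving N* = 971·(1 - 0.558) = 430.
From dH/dt = 0: 0.00658·430 - 0.419 = 0.0459P*, so P* = 2.41/0.0459 = 52.5.

N* ≈ 430, H* ≈ 15.1, P* ≈ 52.5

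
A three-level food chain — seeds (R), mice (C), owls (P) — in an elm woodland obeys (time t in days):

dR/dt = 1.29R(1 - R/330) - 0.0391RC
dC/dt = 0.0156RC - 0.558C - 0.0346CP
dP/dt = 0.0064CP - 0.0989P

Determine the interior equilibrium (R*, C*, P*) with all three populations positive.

R* ≈ 175, C* ≈ 15.5, P* ≈ 63

From dP/dt = 0: 0.0064C* = 0.0989, so C* = 15.5.
From dR/dt = 0: 1.29(1 - R*/330) = 0.0391·15.5, giving R* = 330·(1 - 0.468) = 175.
From dC/dt = 0: 0.0156·175 - 0.558 = 0.0346P*, so P* = 2.18/0.0346 = 63.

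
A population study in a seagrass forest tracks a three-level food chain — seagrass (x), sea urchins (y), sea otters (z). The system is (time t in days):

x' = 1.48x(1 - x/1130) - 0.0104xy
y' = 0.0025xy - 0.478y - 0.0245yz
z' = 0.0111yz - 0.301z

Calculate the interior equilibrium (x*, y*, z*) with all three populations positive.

x* ≈ 915, y* ≈ 27.1, z* ≈ 73.8

From dz/dt = 0: 0.0111y* = 0.301, so y* = 27.1.
From dx/dt = 0: 1.48(1 - x*/1130) = 0.0104·27.1, giving x* = 1130·(1 - 0.191) = 915.
From dy/dt = 0: 0.0025·915 - 0.478 = 0.0245z*, so z* = 1.81/0.0245 = 73.8.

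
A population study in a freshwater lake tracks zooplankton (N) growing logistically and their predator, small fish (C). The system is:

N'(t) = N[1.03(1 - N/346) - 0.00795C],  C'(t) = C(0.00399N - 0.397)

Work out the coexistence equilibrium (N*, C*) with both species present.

From dC/dt = 0 with C > 0: 0.00399N* = 0.397, so N* = 99.5.
Substitute into dN/dt = 0: 1.03(1 - 99.5/346) = 0.00795C*.
The bracket is 0.712, giving C* = 0.734/0.00795 = 92.3.

N* ≈ 99.5, C* ≈ 92.3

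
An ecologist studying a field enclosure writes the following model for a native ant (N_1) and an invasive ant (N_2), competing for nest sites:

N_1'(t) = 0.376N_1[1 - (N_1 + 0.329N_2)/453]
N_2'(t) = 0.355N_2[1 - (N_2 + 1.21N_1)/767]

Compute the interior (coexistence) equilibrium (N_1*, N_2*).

N_1* ≈ 333, N_2* ≈ 364

Setting both brackets to zero gives the nullclines N_1 + 0.329N_2 = 453 and 1.21N_1 + N_2 = 767.
Substituting N_2 = 767 - 1.21N_1 into the first: N_1(1 - 0.329·1.21) = 453 - 0.329·767.
So N_1* = 201/0.602 = 333, and then N_2* = 767 - 1.21·333 = 364.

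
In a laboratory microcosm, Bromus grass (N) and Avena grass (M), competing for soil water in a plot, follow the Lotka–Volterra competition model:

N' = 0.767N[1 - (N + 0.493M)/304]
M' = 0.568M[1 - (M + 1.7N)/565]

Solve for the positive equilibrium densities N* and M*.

Setting both brackets to zero gives the nullclines N + 0.493M = 304 and 1.7N + M = 565.
Substituting M = 565 - 1.7N into the first: N(1 - 0.493·1.7) = 304 - 0.493·565.
So N* = 25.5/0.162 = 157, and then M* = 565 - 1.7·157 = 298.

N* ≈ 157, M* ≈ 298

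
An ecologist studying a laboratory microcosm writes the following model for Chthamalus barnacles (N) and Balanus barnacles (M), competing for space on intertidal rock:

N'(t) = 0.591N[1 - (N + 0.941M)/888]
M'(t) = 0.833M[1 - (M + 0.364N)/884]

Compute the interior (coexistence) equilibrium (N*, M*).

Setting both brackets to zero gives the nullclines N + 0.941M = 888 and 0.364N + M = 884.
Substituting M = 884 - 0.364N into the first: N(1 - 0.941·0.364) = 888 - 0.941·884.
So N* = 56.2/0.657 = 85.4, and then M* = 884 - 0.364·85.4 = 853.

N* ≈ 85.4, M* ≈ 853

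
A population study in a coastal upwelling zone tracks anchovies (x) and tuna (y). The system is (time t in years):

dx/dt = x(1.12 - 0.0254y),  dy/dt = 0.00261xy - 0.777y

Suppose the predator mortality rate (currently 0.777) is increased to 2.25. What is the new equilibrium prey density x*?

At the interior fixed point, setting dy/dt = 0 with y > 0 fixes x* = (predator death rate)/(xy coefficient) — independent of the other coefficients.
With the change, x* = 2.25/0.00261 = 862; it rises from 298.

x* ≈ 862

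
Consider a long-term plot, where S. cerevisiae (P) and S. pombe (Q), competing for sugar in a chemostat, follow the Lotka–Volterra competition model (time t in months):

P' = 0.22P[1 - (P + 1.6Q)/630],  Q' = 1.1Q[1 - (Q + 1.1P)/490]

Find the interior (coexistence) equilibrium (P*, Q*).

P* ≈ 203, Q* ≈ 267

Setting both brackets to zero gives the nullclines P + 1.6Q = 630 and 1.1P + Q = 490.
Substituting Q = 490 - 1.1P into the first: P(1 - 1.6·1.1) = 630 - 1.6·490.
So P* = -154/-0.76 = 203, and then Q* = 490 - 1.1·203 = 267.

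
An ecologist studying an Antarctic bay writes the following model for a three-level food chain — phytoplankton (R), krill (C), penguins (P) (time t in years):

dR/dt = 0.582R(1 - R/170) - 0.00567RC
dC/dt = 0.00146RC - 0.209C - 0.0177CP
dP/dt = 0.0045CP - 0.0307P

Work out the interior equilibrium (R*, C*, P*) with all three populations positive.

R* ≈ 159, C* ≈ 6.82, P* ≈ 1.28

From dP/dt = 0: 0.0045C* = 0.0307, so C* = 6.82.
From dR/dt = 0: 0.582(1 - R*/170) = 0.00567·6.82, giving R* = 170·(1 - 0.0665) = 159.
From dC/dt = 0: 0.00146·159 - 0.209 = 0.0177P*, so P* = 0.0227/0.0177 = 1.28.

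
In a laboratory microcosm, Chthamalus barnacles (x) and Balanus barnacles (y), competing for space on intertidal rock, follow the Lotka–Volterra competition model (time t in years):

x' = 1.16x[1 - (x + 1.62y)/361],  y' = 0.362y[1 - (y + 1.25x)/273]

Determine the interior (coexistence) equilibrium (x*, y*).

x* ≈ 79.3, y* ≈ 174

Setting both brackets to zero gives the nullclines x + 1.62y = 361 and 1.25x + y = 273.
Substituting y = 273 - 1.25x into the first: x(1 - 1.62·1.25) = 361 - 1.62·273.
So x* = -81.3/-1.03 = 79.3, and then y* = 273 - 1.25·79.3 = 174.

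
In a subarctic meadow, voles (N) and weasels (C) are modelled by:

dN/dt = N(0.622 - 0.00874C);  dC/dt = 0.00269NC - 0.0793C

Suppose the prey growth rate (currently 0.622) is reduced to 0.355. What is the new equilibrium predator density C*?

C* ≈ 40.6

At the interior fixed point, setting dN/dt = 0 with N > 0 fixes C* = (prey growth rate)/(NC coefficient) — independent of the other coefficients.
With the change, C* = 0.355/0.00874 = 40.6; it falls from 71.2.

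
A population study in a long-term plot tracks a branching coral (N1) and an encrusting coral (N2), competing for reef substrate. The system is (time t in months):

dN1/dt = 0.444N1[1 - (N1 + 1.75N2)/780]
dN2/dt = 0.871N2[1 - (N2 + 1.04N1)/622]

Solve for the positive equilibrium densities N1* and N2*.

Setting both brackets to zero gives the nullclines N1 + 1.75N2 = 780 and 1.04N1 + N2 = 622.
Substituting N2 = 622 - 1.04N1 into the first: N1(1 - 1.75·1.04) = 780 - 1.75·622.
So N1* = -308/-0.82 = 376, and then N2* = 622 - 1.04·376 = 231.

N1* ≈ 376, N2* ≈ 231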